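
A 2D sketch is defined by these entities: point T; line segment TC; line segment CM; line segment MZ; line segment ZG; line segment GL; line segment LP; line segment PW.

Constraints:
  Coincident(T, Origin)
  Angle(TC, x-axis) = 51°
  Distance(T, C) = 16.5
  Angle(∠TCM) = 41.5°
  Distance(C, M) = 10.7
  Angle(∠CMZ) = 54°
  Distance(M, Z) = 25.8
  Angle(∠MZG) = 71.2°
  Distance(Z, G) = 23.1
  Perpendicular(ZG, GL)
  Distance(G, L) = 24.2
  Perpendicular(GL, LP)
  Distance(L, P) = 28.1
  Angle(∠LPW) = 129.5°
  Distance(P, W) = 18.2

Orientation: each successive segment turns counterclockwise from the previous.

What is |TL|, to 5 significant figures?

25.123

T is at the origin; TC runs at 51.0° with length 16.5, so C = (10.384, 12.823). ∠TCM = 41.5° gives CM at -170.50° from the x-axis; with |CM| = 10.7, M = (-0.16947, 11.057). ∠CMZ = 54.0° gives MZ at -44.500° from the x-axis; with |MZ| = 25.8, Z = (18.232, -7.0266). ∠MZG = 71.2° gives ZG at 64.300° from the x-axis; with |ZG| = 23.1, G = (28.250, 13.788). ZG ⟂ GL, so GL runs at 154.30°; with |GL| = 24.2, L = (6.4439, 24.283). Then |TL| = |L − T| = 25.123.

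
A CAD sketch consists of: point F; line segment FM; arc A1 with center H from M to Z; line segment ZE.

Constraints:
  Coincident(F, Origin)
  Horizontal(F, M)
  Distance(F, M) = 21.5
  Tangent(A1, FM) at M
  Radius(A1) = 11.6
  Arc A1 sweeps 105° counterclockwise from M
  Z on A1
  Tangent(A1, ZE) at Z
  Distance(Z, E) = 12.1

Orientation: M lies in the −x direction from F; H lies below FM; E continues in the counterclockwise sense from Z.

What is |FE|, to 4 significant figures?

39.57

F is at the origin; F and M share the same y with |FM| = 21.5 and M on the −x side, so M = (-21.50, 0.000). A1 meets FM tangentially, so HM is at right angles to FM, so H = M + (0, -11.6) = (-21.50, -11.60). On A1, M sits at bearing 90° from H; a 105° counterclockwise sweep puts Z at bearing 195°, so Z = H + 11.6·(cos 195°, sin 195°) = (-32.70, -14.60). A1 meets ZE tangentially, so HZ is at right angles to ZE, so ZE runs along (−sin 195°, cos 195°); with |ZE| = 12.1, E = (-29.57, -26.29). Then |FE| = |E − F| = 39.57.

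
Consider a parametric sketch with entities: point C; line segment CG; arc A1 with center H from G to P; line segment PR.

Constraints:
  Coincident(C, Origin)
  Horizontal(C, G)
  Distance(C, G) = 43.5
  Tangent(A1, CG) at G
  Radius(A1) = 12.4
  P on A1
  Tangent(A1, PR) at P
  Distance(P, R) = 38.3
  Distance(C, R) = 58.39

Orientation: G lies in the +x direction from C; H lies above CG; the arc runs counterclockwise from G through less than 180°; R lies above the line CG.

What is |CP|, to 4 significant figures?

56.92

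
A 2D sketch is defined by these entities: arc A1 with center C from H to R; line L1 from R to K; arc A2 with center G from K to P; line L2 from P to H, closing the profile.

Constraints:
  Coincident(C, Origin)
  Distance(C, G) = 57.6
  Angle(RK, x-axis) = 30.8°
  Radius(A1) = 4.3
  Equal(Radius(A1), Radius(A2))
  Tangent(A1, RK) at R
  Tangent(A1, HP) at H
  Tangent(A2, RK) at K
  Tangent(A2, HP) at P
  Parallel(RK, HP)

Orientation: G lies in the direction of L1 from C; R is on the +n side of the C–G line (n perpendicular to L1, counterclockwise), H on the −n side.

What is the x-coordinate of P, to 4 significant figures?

51.68

Tangency of A1 to both parallel lines with radius 4.3 puts R and H at C ± 4.3·n: R = (-2.202, 3.694), H = (2.202, -3.694). Equal radii place K and P the same way about G: K = G + 4.3·n = (47.27, 33.19), P = G − 4.3·n = (51.68, 25.80). So P.x = 51.68.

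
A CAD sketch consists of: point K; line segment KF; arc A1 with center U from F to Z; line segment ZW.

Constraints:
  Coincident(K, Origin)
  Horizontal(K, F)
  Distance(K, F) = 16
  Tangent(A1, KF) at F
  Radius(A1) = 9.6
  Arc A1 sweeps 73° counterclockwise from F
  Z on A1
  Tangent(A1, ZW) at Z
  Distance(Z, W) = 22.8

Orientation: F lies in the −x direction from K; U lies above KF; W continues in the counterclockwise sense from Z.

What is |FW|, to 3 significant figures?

32.7

K is at the origin; KF is horizontal with |KF| = 16.0 and F on the −x side, so F = (-16.0, 0.00). A1 meets KF tangentially, so UF is at right angles to KF, so U = F + (0, 9.6) = (-16.0, 9.60). On A1, F sits at bearing -90° from U; a 73° counterclockwise sweep puts Z at bearing -17°, so Z = U + 9.6·(cos -17°, sin -17°) = (-6.82, 6.79). Tangency of A1 to ZW means the radius UZ is perpendicular to ZW, so ZW runs along (−sin -17°, cos -17°); with |ZW| = 22.8, W = (-0.153, 28.6). Then |FW| = |W − F| = 32.7.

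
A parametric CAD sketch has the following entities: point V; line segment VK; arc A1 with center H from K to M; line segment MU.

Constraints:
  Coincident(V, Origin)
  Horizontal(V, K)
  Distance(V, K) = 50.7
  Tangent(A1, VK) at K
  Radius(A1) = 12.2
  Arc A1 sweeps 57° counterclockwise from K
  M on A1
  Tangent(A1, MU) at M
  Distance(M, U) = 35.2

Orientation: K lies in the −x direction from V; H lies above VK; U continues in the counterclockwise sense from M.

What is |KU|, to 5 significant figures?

45.770

V is at the origin; V and K share the same y with |VK| = 50.7 and K on the −x side, so K = (-50.700, 0.0000). The tangent condition forces HK to be normal to VK, so H = K + (0, 12.2) = (-50.700, 12.200). On A1, K sits at bearing -90° from H; a 57° counterclockwise sweep puts M at bearing -33°, so M = H + 12.2·(cos -33°, sin -33°) = (-40.468, 5.5554). A1 meets MU tangentially, so HM is at right angles to MU, so MU runs along (−sin -33°, cos -33°); with |MU| = 35.2, U = (-21.297, 35.077). Then |KU| = |U − K| = 45.770.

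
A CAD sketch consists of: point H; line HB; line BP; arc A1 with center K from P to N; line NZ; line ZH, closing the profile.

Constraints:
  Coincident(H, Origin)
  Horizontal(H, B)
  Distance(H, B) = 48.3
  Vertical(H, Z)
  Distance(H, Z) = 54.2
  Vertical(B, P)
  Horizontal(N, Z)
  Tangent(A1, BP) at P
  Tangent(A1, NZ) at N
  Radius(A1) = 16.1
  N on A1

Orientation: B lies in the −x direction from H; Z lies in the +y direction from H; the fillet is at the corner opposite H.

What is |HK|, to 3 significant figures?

49.9

H is at the origin; HB is horizontal with |HB| = 48.3 and B on the −x side, so B = (-48.3, 0.00). HZ is vertical with |HZ| = 54.2 and Z on the +y side, so Z = (0.00, 54.2). The virtual corner opposite H is at (-48.3, 54.2). A1 meets BP tangentially, so KP is at right angles to BP and tangency of A1 to NZ means the radius KN is perpendicular to NZ, with radius 16.1, so the center K sits 16.1 in from both sides at K = (-32.2, 38.1). Then |HK| = |K − H| = 49.9.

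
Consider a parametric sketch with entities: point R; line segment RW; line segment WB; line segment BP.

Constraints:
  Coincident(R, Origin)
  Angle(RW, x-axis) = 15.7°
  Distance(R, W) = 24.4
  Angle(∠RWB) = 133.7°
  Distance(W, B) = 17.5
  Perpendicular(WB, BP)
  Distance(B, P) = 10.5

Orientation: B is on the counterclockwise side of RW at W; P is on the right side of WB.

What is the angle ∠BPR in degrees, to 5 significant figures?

50.681°

R is at the origin; RW runs at 15.7° with length 24.4, so W = 24.4·(cos 15.7°, sin 15.7°) = (23.490, 6.6027). ∠RWB = 133.7°, so WB runs at 15.7° + (180° − 133.7°) = 62.000° from the x-axis; with |WB| = 17.5, B = W + 17.5·(cos 62.000°, sin 62.000°) = (31.705, 22.054). The perpendicularity gives BP at right angles to WB; with |BP| = 10.5 on the right of WB, P = B + 10.5·(0.88295, -0.46947) = (40.976, 17.125). Then cos ∠BPR = PB·PR / (|PB||PR|), giving 50.681°.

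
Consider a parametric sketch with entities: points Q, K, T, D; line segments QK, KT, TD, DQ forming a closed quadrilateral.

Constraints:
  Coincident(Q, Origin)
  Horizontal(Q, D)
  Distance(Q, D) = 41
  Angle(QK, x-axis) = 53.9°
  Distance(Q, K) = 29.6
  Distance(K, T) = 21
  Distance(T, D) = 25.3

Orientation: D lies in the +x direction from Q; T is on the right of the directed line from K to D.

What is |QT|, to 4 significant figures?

16.15

Checks: |KT| = 21.00 ✓; |TD| = 25.30 ✓.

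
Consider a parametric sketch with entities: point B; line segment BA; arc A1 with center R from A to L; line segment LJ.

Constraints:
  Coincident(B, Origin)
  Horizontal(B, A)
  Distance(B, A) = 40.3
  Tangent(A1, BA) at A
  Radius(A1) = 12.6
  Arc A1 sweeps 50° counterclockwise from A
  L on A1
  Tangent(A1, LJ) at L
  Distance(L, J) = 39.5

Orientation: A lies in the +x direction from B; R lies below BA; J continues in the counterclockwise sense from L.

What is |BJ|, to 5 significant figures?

35.155

B is at the origin; B and A share the same y with |BA| = 40.3 and A on the +x side, so A = (40.300, 0.0000). Tangency of A1 to BA means the radius RA is perpendicular to BA, so R = A + (0, -12.6) = (40.300, -12.600). On A1, A sits at bearing 90° from R; a 50° counterclockwise sweep puts L at bearing 140°, so L = R + 12.6·(cos 140°, sin 140°) = (30.648, -4.5009). Tangency of A1 to LJ means the radius RL is perpendicular to LJ, so LJ runs along (−sin 140°, cos 140°); with |LJ| = 39.5, J = (5.2577, -34.760). Then |BJ| = |J − B| = 35.155.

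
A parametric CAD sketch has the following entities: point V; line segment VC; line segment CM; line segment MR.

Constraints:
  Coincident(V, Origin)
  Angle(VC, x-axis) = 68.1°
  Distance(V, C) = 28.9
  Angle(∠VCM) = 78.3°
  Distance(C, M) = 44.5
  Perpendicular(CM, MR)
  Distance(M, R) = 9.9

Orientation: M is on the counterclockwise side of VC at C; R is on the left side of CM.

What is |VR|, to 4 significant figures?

42.80

∠VCM = 78.3°, so CM runs at 68.1° + (180° − 78.3°) = 169.8° from the x-axis; with |CM| = 44.5, M = C + 44.5·(cos 169.8°, sin 169.8°) = (-33.02, 34.69). The perpendicularity gives MR at right angles to CM; with |MR| = 9.9 on the left of CM, R = M + 9.9·(-0.1771, -0.9842) = (-34.77, 24.95). Then |VR| = |R − V| = 42.80.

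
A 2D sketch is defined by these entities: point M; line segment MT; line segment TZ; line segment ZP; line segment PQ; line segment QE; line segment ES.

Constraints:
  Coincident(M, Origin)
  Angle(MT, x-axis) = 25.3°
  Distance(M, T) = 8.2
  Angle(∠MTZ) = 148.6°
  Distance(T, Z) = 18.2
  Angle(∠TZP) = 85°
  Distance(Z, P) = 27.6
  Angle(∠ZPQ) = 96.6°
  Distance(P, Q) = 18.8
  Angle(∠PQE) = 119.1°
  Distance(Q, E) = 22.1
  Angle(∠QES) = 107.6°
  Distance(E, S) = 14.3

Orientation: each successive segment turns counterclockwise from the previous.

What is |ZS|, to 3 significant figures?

23.0

∠PQE = 119.1° gives QE at -64.0° from the x-axis; with |QE| = 22.1, E = (-7.96, -3.48). ∠QES = 107.6° gives ES at 8.40° from the x-axis; with |ES| = 14.3, S = (6.18, -1.39). Then |ZS| = |S − Z| = 23.0.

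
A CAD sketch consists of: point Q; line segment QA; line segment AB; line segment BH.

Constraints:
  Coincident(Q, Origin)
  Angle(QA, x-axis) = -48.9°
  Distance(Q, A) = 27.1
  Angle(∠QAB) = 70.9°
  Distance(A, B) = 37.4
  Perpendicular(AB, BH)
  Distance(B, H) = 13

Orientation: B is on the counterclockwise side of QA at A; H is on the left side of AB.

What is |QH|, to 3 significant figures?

31.2

∠QAB = 70.9°, so AB runs at -48.9° + (180° − 70.9°) = 60.2° from the x-axis; with |AB| = 37.4, B = A + 37.4·(cos 60.2°, sin 60.2°) = (36.4, 12.0). AB is perpendicular to BH; with |BH| = 13.0 on the left of AB, H = B + 13.0·(-0.868, 0.497) = (25.1, 18.5). Then |QH| = |H − Q| = 31.2.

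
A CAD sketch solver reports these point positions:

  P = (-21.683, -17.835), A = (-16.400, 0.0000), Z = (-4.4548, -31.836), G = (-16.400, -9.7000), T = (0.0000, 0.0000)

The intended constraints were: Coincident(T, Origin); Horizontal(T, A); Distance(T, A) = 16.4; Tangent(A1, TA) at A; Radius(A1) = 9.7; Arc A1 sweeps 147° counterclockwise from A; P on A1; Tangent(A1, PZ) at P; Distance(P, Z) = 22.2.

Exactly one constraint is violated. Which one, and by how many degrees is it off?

Tangent(A1, PZ) at P — off by 6.10°.

T = (0.00, 0.00) ✓; T.y = 0.00, A.y = 0.00 ✓; |TA| = 16.40 ✓; ∠(GA, AT) = 90.00° ✓; |GA| = 9.700 ✓; bearing(G→P) − bearing(G→A) = 147.0° ✓; |GP| = 9.700 ✓; ∠(GP, PZ) = 96.10° ✗; |PZ| = 22.20 ✓.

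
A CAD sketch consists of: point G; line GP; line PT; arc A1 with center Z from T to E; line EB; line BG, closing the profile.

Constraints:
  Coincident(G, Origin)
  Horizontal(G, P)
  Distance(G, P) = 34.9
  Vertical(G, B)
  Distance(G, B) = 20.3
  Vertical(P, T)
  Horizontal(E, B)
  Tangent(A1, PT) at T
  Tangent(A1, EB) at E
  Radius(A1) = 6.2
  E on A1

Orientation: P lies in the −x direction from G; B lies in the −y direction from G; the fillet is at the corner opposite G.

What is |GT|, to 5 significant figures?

37.641

G is at the origin; G and P share the same y with |GP| = 34.9 and P on the −x side, so P = (-34.900, 0.0000). GB is vertical with |GB| = 20.3 and B on the −y side, so B = (0.0000, -20.300). The virtual corner opposite G is at (-34.900, -20.300). The tangent condition forces ZT to be normal to PT and since A1 is tangent to EB there, ZE ⟂ EB, with radius 6.2, so the center Z sits 6.2 in from both sides at Z = (-28.700, -14.100). That places the tangent points at T = (-34.900, -14.100) on PT and E = (-28.700, -20.300) on EB. Then |GT| = |T − G| = 37.641.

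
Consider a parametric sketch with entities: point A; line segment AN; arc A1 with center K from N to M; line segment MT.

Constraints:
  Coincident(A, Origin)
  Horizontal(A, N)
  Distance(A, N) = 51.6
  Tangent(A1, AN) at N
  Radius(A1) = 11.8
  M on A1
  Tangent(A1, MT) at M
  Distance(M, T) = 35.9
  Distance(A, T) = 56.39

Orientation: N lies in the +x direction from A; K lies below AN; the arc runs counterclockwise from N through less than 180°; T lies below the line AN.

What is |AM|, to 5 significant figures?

41.153

A is at the origin; A and N share the same y with |AN| = 51.6 and N on the +x side, so N = (51.600, 0.0000). Tangency of A1 to AN means the radius KN is perpendicular to AN, so K = N + (0, -11.8) = (51.600, -11.800). Since KM ⟂ MT (tangency), |KT| = √(11.8² + 35.9²) = 37.790 regardless of where M sits on A1. So T lies on both circle(A, 56.39) and circle(K, 37.790); the below-AN intersection is T = (33.802, -45.136). M is the foot of the tangent from T: M = (39.976, -9.7708).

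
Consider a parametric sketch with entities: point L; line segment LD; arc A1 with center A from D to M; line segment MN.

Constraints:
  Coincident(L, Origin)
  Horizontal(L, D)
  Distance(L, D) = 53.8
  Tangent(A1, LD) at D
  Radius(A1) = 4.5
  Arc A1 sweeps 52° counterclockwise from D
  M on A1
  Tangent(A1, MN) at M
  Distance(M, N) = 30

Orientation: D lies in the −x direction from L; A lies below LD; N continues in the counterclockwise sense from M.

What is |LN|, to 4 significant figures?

79.95

On A1, D sits at bearing 90° from A; a 52° counterclockwise sweep puts M at bearing 142°, so M = A + 4.5·(cos 142°, sin 142°) = (-57.35, -1.730). A1 meets MN tangentially, so AM is at right angles to MN, so MN runs along (−sin 142°, cos 142°); with |MN| = 30.0, N = (-75.82, -25.37). Then |LN| = |N − L| = 79.95.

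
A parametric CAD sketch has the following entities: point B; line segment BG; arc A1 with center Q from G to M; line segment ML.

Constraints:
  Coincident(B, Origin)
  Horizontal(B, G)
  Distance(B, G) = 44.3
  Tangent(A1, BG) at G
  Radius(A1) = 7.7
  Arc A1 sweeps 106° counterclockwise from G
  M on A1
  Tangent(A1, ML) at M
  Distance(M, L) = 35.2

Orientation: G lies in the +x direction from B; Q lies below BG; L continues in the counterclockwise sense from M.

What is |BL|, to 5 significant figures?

63.857

On A1, G sits at bearing 90° from Q; a 106° counterclockwise sweep puts M at bearing 196°, so M = Q + 7.7·(cos 196°, sin 196°) = (36.898, -9.8224). A1 meets ML tangentially, so QM is at right angles to ML, so ML runs along (−sin 196°, cos 196°); with |ML| = 35.2, L = (46.601, -43.659). Then |BL| = |L − B| = 63.857.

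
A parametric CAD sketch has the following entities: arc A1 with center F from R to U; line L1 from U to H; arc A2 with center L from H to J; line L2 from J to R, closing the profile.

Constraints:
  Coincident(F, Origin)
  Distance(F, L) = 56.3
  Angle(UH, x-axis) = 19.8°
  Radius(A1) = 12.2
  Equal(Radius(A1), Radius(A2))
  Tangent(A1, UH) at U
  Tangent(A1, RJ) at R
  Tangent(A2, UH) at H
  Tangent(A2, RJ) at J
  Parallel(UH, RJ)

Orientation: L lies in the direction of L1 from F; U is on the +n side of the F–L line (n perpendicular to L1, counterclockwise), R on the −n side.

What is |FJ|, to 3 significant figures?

57.6

Tangency of A1 to both parallel lines with radius 12.2 puts U and R at F ± 12.2·n: U = (-4.13, 11.5), R = (4.13, -11.5). Equal radii place H and J the same way about L: H = L + 12.2·n = (48.8, 30.5), J = L − 12.2·n = (57.1, 7.59). Then |FJ| = |J − F| = 57.6.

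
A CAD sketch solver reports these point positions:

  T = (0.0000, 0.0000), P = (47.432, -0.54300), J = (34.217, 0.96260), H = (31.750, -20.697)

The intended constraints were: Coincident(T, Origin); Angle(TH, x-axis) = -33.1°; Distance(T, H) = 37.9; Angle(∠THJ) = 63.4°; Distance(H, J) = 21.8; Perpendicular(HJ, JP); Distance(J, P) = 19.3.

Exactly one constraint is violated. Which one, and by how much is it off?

Distance(J, P) = 19.3 — off by 6.00.

T = (0.00, 0.00) ✓; TH at -33.10° ✓; |TH| = 37.90 ✓; ∠THJ = 63.40° ✓; |HJ| = 21.80 ✓; ∠(HJ, JP) = 90.00° ✓; |JP| = 13.30 ✗.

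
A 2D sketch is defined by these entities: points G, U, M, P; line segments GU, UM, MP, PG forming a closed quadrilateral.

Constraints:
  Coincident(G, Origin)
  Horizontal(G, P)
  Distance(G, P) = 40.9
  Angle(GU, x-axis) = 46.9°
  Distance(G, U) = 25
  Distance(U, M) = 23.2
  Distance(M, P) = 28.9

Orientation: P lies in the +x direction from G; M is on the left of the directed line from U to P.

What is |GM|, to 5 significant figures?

47.465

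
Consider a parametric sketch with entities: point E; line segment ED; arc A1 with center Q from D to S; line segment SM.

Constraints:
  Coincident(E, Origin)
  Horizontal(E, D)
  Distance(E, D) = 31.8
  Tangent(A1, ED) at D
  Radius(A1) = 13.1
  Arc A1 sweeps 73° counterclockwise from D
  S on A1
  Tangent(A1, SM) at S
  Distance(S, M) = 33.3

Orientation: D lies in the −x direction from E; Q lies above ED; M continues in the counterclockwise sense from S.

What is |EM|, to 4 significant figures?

42.21

On A1, D sits at bearing -90° from Q; a 73° counterclockwise sweep puts S at bearing -17°, so S = Q + 13.1·(cos -17°, sin -17°) = (-19.27, 9.270). A1 meets SM tangentially, so QS is at right angles to SM, so SM runs along (−sin -17°, cos -17°); with |SM| = 33.3, M = (-9.536, 41.11). Then |EM| = |M − E| = 42.21.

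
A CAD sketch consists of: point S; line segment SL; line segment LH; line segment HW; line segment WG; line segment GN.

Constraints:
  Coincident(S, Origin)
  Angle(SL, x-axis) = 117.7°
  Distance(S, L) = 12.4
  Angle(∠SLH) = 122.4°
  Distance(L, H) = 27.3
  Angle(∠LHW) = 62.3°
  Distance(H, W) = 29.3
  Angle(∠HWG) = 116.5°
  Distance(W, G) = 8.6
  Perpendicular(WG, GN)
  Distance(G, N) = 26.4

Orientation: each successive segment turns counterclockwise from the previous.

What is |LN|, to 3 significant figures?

5.67

S is at the origin; SL runs at 117.7° with length 12.4, so L = (-5.76, 11.0). ∠SLH = 122.4° gives LH at 175° from the x-axis; with |LH| = 27.3, H = (-33.0, 13.2). ∠LHW = 62.3° gives HW at -67.0° from the x-axis; with |HW| = 29.3, W = (-21.5, -13.8). ∠HWG = 116.5° gives WG at -3.50° from the x-axis; with |WG| = 8.6, G = (-12.9, -14.3). WG ⟂ GN, so GN runs at 86.5°; with |GN| = 26.4, N = (-11.3, 12.1). Then |LN| = |N − L| = 5.67.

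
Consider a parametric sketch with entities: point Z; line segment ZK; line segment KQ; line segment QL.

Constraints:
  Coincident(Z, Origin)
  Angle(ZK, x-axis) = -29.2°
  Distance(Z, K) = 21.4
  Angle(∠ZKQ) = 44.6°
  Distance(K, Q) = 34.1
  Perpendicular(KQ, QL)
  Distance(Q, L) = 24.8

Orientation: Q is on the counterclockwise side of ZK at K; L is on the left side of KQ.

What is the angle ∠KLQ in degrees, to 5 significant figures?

53.973°

Z is at the origin; ZK runs at -29.2° with length 21.4, so K = 21.4·(cos -29.2°, sin -29.2°) = (18.681, -10.440). ∠ZKQ = 44.6°, so KQ runs at -29.2° + (180° − 44.6°) = 106.20° from the x-axis; with |KQ| = 34.1, Q = K + 34.1·(cos 106.20°, sin 106.20°) = (9.1669, 22.306). KQ ⟂ QL; with |QL| = 24.8 on the left of KQ, L = Q + 24.8·(-0.96029, -0.27899) = (-14.648, 15.387). Then cos ∠KLQ = LK·LQ / (|LK||LQ|), giving 53.973°.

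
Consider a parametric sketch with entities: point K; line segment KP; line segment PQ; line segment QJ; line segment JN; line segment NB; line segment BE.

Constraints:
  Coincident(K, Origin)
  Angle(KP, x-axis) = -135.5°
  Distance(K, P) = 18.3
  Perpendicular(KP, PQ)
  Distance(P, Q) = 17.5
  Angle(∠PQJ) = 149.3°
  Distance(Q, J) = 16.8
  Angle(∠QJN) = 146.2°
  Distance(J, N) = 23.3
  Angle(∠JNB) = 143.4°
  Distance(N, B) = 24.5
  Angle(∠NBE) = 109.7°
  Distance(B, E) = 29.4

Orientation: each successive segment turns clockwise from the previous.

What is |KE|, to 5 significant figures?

40.580

K is at the origin; KP runs at -135.5° with length 18.3, so P = (-13.052, -12.827). KP is perpendicular to PQ, so PQ runs at 134.50°; with |PQ| = 17.5, Q = (-25.318, -0.34476). ∠PQJ = 149.3° gives QJ at 103.80° from the x-axis; with |QJ| = 16.8, J = (-29.326, 15.970). ∠QJN = 146.2° gives JN at 70.000° from the x-axis; with |JN| = 23.3, N = (-21.357, 37.865). ∠JNB = 143.4° gives NB at 33.400° from the x-axis; with |NB| = 24.5, B = (-0.90292, 51.352). ∠NBE = 109.7° gives BE at -36.900° from the x-axis; with |BE| = 29.4, E = (22.608, 33.700). Then |KE| = |E − K| = 40.580.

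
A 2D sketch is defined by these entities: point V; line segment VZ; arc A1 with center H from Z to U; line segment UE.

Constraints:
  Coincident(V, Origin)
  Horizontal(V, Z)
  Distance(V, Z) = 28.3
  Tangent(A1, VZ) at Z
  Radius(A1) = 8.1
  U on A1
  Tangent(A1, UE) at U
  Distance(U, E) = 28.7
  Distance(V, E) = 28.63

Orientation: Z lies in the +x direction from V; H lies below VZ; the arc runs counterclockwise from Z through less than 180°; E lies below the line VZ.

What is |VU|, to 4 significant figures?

21.79

Checks: |HU| = 8.100 ✓; ∠(HU, UE) = 90.00° ✓; |UE| = 28.70 ✓; |VE| = 28.63 ✓.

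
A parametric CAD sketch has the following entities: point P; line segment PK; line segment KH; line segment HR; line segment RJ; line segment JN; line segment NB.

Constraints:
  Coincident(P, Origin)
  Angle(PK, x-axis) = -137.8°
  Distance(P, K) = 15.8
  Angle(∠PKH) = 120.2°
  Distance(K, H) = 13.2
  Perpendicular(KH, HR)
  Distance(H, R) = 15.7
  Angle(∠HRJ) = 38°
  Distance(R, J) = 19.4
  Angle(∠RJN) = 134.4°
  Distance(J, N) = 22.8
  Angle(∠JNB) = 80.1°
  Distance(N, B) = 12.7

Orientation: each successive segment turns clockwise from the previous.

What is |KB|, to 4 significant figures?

24.61

P is at the origin; PK runs at -137.8° with length 15.8, so K = (-11.70, -10.61). ∠PKH = 120.2° gives KH at 162.4° from the x-axis; with |KH| = 13.2, H = (-24.29, -6.622). KH ⟂ HR, so HR runs at 72.40°; with |HR| = 15.7, R = (-19.54, 8.343). ∠HRJ = 38.0° gives RJ at -69.60° from the x-axis; with |RJ| = 19.4, J = (-12.78, -9.840). ∠RJN = 134.4° gives JN at -115.2° from the x-axis; with |JN| = 22.8, N = (-22.49, -30.47). ∠JNB = 80.1° gives NB at 144.9° from the x-axis; with |NB| = 12.7, B = (-32.88, -23.17). Then |KB| = |B − K| = 24.61.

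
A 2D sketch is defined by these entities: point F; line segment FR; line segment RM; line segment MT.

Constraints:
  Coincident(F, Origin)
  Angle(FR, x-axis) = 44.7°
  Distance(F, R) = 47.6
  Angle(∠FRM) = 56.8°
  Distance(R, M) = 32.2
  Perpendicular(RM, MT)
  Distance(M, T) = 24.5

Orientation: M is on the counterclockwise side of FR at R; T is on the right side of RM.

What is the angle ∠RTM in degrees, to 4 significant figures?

52.73°

F is at the origin; FR runs at 44.7° with length 47.6, so R = 47.6·(cos 44.7°, sin 44.7°) = (33.83, 33.48). ∠FRM = 56.8°, so RM runs at 44.7° + (180° − 56.8°) = 167.9° from the x-axis; with |RM| = 32.2, M = R + 32.2·(cos 167.9°, sin 167.9°) = (2.349, 40.23). RM ⟂ MT; with |MT| = 24.5 on the right of RM, T = M + 24.5·(0.2096, 0.9778) = (7.485, 64.19). Then cos ∠RTM = TR·TM / (|TR||TM|), giving 52.73°.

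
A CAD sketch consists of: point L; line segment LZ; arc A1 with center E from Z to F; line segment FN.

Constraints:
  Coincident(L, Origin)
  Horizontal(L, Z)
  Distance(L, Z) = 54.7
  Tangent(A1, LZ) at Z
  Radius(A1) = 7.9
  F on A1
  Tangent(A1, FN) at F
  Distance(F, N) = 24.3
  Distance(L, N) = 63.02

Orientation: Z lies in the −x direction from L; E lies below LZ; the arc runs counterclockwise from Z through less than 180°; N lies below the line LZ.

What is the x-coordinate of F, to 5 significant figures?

-62.082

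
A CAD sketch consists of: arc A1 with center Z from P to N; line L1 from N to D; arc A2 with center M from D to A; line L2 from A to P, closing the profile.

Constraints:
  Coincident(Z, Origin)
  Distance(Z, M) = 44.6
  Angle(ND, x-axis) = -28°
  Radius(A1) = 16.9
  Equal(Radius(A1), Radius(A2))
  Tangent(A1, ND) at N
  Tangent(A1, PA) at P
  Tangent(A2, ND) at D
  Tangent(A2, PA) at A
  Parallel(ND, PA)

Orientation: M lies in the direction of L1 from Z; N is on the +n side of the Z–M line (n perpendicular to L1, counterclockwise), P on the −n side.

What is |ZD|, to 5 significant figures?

47.695

Tangency of A1 to both parallel lines with radius 16.9 puts N and P at Z ± 16.9·n: N = (7.9341, 14.922), P = (-7.9341, -14.922). Equal radii place D and A the same way about M: D = M + 16.9·n = (47.314, -6.0166), A = M − 16.9·n = (31.445, -35.860). Then |ZD| = |D − Z| = 47.695.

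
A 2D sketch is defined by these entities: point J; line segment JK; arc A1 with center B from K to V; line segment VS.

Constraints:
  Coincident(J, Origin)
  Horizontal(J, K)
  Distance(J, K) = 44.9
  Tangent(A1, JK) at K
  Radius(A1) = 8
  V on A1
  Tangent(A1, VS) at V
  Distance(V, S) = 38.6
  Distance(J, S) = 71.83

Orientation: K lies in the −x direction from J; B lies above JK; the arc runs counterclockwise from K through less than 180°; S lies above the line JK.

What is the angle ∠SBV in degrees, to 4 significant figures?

78.29°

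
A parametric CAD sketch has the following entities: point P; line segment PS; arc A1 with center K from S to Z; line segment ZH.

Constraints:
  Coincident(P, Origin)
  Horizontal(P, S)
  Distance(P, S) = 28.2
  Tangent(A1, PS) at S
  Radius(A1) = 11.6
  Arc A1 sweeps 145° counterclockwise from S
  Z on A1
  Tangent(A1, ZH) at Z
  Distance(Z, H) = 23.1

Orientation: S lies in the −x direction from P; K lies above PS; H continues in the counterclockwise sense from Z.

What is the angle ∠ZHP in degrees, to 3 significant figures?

5.33°

On A1, S sits at bearing -90° from K; a 145° counterclockwise sweep puts Z at bearing 55°, so Z = K + 11.6·(cos 55°, sin 55°) = (-21.5, 21.1). A1 meets ZH tangentially, so KZ is at right angles to ZH, so ZH runs along (−sin 55°, cos 55°); with |ZH| = 23.1, H = (-40.5, 34.4). Then cos ∠ZHP = HZ·HP / (|HZ||HP|), giving 5.33°.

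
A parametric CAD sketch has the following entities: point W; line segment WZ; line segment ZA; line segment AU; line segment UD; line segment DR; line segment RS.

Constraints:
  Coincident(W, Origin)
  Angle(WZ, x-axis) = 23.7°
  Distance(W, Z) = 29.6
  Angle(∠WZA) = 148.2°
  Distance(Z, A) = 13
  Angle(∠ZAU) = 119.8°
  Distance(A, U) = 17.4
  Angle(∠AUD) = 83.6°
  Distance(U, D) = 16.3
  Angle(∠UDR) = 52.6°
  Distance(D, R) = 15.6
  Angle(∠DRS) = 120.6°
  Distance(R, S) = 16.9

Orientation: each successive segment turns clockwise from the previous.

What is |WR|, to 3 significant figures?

36.8

W is at the origin; WZ runs at 23.7° with length 29.6, so Z = (27.1, 11.9). ∠WZA = 148.2° gives ZA at -8.10° from the x-axis; with |ZA| = 13.0, A = (40.0, 10.1). ∠ZAU = 119.8° gives AU at -68.3° from the x-axis; with |AU| = 17.4, U = (46.4, -6.10). ∠AUD = 83.6° gives UD at -165° from the x-axis; with |UD| = 16.3, D = (30.7, -10.4). ∠UDR = 52.6° gives DR at 67.9° from the x-axis; with |DR| = 15.6, R = (36.6, 4.05). Then |WR| = |R − W| = 36.8.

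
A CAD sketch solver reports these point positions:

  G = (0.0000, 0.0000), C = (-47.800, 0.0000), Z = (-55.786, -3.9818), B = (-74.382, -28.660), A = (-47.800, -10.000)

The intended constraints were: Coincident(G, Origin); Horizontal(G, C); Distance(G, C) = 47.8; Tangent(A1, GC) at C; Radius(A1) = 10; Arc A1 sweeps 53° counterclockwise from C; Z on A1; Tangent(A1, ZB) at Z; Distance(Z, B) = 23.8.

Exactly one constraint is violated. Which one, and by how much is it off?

Distance(Z, B) = 23.8 — off by 7.10.

G = (0.00, 0.00) ✓; G.y = 0.00, C.y = 0.00 ✓; |GC| = 47.80 ✓; ∠(AC, CG) = 90.00° ✓; |AC| = 10.00 ✓; bearing(A→Z) − bearing(A→C) = 53.00° ✓; |AZ| = 10.00 ✓; ∠(AZ, ZB) = 90.00° ✓; |ZB| = 30.90 ✗.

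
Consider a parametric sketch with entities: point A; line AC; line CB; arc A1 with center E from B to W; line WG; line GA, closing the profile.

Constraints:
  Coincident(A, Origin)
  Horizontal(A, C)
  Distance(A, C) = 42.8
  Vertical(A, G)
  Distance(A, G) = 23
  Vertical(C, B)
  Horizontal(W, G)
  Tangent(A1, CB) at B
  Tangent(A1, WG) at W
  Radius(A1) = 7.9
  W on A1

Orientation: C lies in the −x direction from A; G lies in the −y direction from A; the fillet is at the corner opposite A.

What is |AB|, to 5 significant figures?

45.386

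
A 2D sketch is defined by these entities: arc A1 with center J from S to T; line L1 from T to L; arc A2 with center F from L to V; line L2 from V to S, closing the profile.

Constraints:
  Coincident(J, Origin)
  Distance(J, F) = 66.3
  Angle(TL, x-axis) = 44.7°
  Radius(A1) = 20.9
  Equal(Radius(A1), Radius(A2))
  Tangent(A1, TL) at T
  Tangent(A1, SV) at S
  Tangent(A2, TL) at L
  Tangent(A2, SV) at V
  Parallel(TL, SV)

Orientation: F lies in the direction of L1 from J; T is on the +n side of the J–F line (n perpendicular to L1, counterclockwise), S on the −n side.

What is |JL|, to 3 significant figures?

69.5

The slot axis is L1's direction at 44.7°, so u = (cos 44.7°, sin 44.7°) = (0.711, 0.703) and n = (−sin 44.7°, cos 44.7°) = (-0.703, 0.711). J is at the origin and F lies 66.3 along u from J, so F = 66.3·u = (47.1, 46.6). Tangency of A1 to both parallel lines with radius 20.9 puts T and S at J ± 20.9·n: T = (-14.7, 14.9), S = (14.7, -14.9). Equal radii place L and V the same way about F: L = F + 20.9·n = (32.4, 61.5), V = F − 20.9·n = (61.8, 31.8). Then |JL| = |L − J| = 69.5.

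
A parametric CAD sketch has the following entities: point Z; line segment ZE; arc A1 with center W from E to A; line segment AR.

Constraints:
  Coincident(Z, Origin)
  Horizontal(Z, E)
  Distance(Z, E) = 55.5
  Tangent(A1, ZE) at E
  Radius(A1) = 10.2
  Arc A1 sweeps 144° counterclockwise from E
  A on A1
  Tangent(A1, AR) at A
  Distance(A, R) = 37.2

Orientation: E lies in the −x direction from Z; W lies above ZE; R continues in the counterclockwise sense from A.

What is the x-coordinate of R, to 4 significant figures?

-79.60

Z is at the origin; ZE is horizontal with |ZE| = 55.5 and E on the −x side, so E = (-55.50, 0.000). Since A1 is tangent to ZE there, WE ⟂ ZE, so W = E + (0, 10.2) = (-55.50, 10.20). On A1, E sits at bearing -90° from W; a 144° counterclockwise sweep puts A at bearing 54°, so A = W + 10.2·(cos 54°, sin 54°) = (-49.50, 18.45). A1 meets AR tangentially, so WA is at right angles to AR, so AR runs along (−sin 54°, cos 54°); with |AR| = 37.2, R = (-79.60, 40.32). So R.x = -79.60.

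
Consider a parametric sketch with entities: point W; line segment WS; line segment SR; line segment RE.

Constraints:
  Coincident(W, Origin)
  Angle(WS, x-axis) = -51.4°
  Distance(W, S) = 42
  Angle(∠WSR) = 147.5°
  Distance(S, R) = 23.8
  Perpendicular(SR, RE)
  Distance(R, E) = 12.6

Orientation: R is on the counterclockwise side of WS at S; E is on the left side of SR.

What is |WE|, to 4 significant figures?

60.06

W is at the origin; WS runs at -51.4° with length 42.0, so S = 42.0·(cos -51.4°, sin -51.4°) = (26.20, -32.82). ∠WSR = 147.5°, so SR runs at -51.4° + (180° − 147.5°) = -18.90° from the x-axis; with |SR| = 23.8, R = S + 23.8·(cos -18.90°, sin -18.90°) = (48.72, -40.53). SR is perpendicular to RE; with |RE| = 12.6 on the left of SR, E = R + 12.6·(0.3239, 0.9461) = (52.80, -28.61). Then |WE| = |E − W| = 60.06.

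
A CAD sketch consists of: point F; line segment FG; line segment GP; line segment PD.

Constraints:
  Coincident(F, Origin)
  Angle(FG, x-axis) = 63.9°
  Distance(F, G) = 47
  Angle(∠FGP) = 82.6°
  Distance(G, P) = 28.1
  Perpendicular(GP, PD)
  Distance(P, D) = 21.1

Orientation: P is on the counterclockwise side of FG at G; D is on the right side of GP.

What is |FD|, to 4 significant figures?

71.21

F is at the origin; FG runs at 63.9° with length 47.0, so G = 47.0·(cos 63.9°, sin 63.9°) = (20.68, 42.21). ∠FGP = 82.6°, so GP runs at 63.9° + (180° − 82.6°) = 161.3° from the x-axis; with |GP| = 28.1, P = G + 28.1·(cos 161.3°, sin 161.3°) = (-5.939, 51.22). GP ⟂ PD; with |PD| = 21.1 on the right of GP, D = P + 21.1·(0.3206, 0.9472) = (0.8255, 71.20). Then |FD| = |D − F| = 71.21.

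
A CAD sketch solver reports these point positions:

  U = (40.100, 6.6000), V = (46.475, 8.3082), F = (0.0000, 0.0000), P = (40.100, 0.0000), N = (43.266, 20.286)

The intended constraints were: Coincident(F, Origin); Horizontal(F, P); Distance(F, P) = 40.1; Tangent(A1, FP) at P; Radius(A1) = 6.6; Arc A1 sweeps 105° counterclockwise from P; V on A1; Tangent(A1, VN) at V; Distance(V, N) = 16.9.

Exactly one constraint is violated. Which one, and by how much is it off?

Distance(V, N) = 16.9 — off by 4.50.

F = (0.00, 0.00) ✓; F.y = 0.00, P.y = 0.00 ✓; |FP| = 40.10 ✓; ∠(UP, PF) = 90.00° ✓; |UP| = 6.600 ✓; bearing(U→V) − bearing(U→P) = 105.0° ✓; |UV| = 6.600 ✓; ∠(UV, VN) = 90.00° ✓; |VN| = 12.40 ✗.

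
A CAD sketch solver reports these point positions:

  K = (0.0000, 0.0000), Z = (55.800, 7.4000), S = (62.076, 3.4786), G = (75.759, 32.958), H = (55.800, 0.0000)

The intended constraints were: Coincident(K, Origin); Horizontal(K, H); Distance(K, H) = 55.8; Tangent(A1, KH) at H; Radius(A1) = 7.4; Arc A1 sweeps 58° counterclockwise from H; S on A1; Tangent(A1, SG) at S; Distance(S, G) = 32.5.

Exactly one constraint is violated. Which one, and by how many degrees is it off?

Tangent(A1, SG) at S — off by 7.10°.

K = (0.00, 0.00) ✓; K.y = 0.00, H.y = 0.00 ✓; |KH| = 55.80 ✓; ∠(ZH, HK) = 90.00° ✓; |ZH| = 7.400 ✓; bearing(Z→S) − bearing(Z→H) = 58.00° ✓; |ZS| = 7.400 ✓; ∠(ZS, SG) = 82.90° ✗; |SG| = 32.50 ✓.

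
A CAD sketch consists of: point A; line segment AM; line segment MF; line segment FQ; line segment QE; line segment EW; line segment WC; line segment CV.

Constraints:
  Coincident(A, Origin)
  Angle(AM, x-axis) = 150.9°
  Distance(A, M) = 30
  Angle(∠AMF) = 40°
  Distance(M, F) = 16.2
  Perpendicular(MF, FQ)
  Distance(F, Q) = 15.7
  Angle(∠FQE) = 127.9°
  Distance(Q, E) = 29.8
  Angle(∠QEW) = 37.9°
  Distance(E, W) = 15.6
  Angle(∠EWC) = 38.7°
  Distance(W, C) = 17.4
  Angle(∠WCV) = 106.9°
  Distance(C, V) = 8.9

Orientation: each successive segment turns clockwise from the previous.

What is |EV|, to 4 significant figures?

7.910

∠EWC = 38.7° gives WC at -54.60° from the x-axis; with |WC| = 17.4, C = (-15.99, -18.79). ∠WCV = 106.9° gives CV at -127.7° from the x-axis; with |CV| = 8.9, V = (-21.43, -25.84). Then |EV| = |V − E| = 7.910.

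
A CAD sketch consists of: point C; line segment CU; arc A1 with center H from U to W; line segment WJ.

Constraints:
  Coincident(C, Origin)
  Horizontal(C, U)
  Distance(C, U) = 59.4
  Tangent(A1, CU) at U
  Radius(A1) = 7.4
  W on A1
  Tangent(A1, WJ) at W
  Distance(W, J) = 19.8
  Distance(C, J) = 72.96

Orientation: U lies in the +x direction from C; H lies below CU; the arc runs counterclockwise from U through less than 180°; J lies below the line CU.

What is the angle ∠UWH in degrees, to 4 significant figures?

22.94°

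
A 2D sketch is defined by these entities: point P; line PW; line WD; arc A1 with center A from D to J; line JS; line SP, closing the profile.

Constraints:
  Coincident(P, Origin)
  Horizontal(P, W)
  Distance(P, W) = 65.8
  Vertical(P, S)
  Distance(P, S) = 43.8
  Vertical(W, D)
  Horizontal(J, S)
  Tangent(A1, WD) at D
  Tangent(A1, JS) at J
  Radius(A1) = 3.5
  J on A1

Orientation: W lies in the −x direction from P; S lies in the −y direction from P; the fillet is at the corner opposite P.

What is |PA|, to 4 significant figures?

74.20

P is at the origin; P and W share the same y with |PW| = 65.8 and W on the −x side, so W = (-65.80, 0.000). P and S share the same x with |PS| = 43.8 and S on the −y side, so S = (0.000, -43.80). The virtual corner opposite P is at (-65.80, -43.80). The tangent condition forces AD to be normal to WD and the tangent condition forces AJ to be normal to JS, with radius 3.5, so the center A sits 3.5 in from both sides at A = (-62.30, -40.30). Then |PA| = |A − P| = 74.20.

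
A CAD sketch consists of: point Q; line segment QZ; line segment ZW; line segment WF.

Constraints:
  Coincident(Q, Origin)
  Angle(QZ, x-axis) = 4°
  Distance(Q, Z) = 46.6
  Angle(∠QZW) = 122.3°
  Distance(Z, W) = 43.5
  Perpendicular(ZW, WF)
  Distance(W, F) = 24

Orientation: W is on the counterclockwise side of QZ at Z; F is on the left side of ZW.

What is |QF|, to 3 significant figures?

70.1

Q is at the origin; QZ runs at 4.0° with length 46.6, so Z = 46.6·(cos 4.0°, sin 4.0°) = (46.5, 3.25). ∠QZW = 122.3°, so ZW runs at 4.0° + (180° − 122.3°) = 61.7° from the x-axis; with |ZW| = 43.5, W = Z + 43.5·(cos 61.7°, sin 61.7°) = (67.1, 41.6). ZW is perpendicular to WF; with |WF| = 24.0 on the left of ZW, F = W + 24.0·(-0.880, 0.474) = (46.0, 52.9). Then |QF| = |F − Q| = 70.1.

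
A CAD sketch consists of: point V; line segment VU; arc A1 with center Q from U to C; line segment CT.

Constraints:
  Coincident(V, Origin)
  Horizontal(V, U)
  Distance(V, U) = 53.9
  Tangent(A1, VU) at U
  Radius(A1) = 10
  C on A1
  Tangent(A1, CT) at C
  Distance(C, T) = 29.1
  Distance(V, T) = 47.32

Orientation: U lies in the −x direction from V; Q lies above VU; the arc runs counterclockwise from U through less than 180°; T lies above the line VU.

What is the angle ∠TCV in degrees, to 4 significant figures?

75.91°

Checks: V = (0.00, 0.00) ✓; ∠(QU, UV) = 90.00° ✓; |QC| = 10.00 ✓; ∠(QC, CT) = 90.00° ✓; |CT| = 29.10 ✓; |VT| = 47.32 ✓.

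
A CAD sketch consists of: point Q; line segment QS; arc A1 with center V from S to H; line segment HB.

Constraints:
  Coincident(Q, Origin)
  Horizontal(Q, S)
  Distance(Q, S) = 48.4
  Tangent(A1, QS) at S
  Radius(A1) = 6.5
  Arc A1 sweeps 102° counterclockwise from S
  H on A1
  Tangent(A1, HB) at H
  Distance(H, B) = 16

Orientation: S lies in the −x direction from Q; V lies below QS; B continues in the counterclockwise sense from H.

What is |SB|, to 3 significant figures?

23.7

On A1, S sits at bearing 90° from V; a 102° counterclockwise sweep puts H at bearing 192°, so H = V + 6.5·(cos 192°, sin 192°) = (-54.8, -7.85). Tangency of A1 to HB means the radius VH is perpendicular to HB, so HB runs along (−sin 192°, cos 192°); with |HB| = 16.0, B = (-51.4, -23.5). Then |SB| = |B − S| = 23.7.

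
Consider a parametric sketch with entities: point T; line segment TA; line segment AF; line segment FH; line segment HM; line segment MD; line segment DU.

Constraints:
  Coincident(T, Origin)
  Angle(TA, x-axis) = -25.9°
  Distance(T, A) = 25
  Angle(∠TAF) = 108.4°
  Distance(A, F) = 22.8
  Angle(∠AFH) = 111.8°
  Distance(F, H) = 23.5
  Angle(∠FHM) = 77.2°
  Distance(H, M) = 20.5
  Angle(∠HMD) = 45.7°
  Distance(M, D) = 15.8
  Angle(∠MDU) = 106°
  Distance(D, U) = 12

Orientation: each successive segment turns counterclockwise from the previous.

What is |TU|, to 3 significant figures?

40.4

T is at the origin; TA runs at -25.9° with length 25.0, so A = (22.5, -10.9). ∠TAF = 108.4° gives AF at 45.7° from the x-axis; with |AF| = 22.8, F = (38.4, 5.40). ∠AFH = 111.8° gives FH at 114° from the x-axis; with |FH| = 23.5, H = (28.9, 26.9). ∠FHM = 77.2° gives HM at -143° from the x-axis; with |HM| = 20.5, M = (12.5, 14.6). ∠HMD = 45.7° gives MD at -9.00° from the x-axis; with |MD| = 15.8, D = (28.1, 12.2). ∠MDU = 106.0° gives DU at 65.0° from the x-axis; with |DU| = 12.0, U = (33.1, 23.0). Then |TU| = |U − T| = 40.4.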